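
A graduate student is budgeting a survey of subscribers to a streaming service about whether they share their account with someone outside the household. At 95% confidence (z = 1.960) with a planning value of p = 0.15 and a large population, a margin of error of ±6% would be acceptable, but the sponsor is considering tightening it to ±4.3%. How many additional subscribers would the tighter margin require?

128

At ±6%: n = 1.960² × 0.1275 / 0.060² ≈ 136.06 → 137.
At ±4.3%: n = 1.960² × 0.1275 / 0.043² ≈ 264.90 → 265.
Additional respondents: 265 − 137 = 128.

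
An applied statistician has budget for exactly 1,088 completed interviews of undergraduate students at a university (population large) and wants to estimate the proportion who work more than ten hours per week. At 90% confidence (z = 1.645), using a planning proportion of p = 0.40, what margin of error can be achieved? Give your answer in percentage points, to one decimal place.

2.4

SE(p̂) = √[p(1−p)/n] = √[0.2400/1088] = 0.01485.
E = z × SE = 1.645 × 0.01485 = 0.02443, or 2.4 percentage points.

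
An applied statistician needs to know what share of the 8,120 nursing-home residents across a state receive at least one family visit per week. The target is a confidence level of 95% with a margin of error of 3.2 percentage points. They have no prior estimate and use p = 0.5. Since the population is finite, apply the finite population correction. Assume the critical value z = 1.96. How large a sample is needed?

Unadjusted: n₀ = 1.96² × 0.50 × 0.50 / 0.032² ≈ 937.89, so n₀ = 938.
Finite population correction with N = 8,120: n = n₀ / (1 + (n₀−1)/N) = 938 / (1 + 937/8120) = 938 / 1.1154 ≈ 840.96.
Rounding up, n = 841.

841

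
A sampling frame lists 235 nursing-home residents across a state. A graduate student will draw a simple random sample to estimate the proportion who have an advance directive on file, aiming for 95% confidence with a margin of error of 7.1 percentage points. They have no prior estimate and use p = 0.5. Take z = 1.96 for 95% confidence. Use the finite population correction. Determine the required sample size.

Unadjusted: n₀ = 1.96² × 0.50 × 0.50 / 0.071² ≈ 190.52, so n₀ = 191.
Finite population correction with N = 235: n = n₀ / (1 + (n₀−1)/N) = 191 / (1 + 190/235) = 191 / 1.8085 ≈ 105.61.
Rounding up, n = 106.

106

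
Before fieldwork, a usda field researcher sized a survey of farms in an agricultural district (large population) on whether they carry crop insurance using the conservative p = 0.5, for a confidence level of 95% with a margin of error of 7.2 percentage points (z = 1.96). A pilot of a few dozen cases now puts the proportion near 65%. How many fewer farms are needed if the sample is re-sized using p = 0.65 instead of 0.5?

Conservative (p = 0.5): n = 1.96² × 0.25 / 0.072² ≈ 185.26 → 186.
Using p = 0.65: p(1−p) = 0.2275, so n = 1.96² × 0.2275 / 0.072² ≈ 168.59 → 169.
Reduction: 186 − 169 = 17.

17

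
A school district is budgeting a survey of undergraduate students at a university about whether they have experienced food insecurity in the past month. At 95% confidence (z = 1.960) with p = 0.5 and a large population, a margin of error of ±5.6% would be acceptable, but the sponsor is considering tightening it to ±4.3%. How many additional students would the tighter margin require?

213

At ±5.6%: n = 1.960² × 0.2500 / 0.056² ≈ 306.25 → 307.
At ±4.3%: n = 1.960² × 0.2500 / 0.043² ≈ 519.42 → 520.
Additional respondents: 520 − 307 = 213.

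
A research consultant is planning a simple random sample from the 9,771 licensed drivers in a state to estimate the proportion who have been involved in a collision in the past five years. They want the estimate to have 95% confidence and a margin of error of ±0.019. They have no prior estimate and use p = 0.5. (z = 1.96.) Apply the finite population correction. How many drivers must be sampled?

2092

Unadjusted: n₀ = 1.96² × 0.50 × 0.50 / 0.019² ≈ 2660.39, so n₀ = 2661.
Finite population correction with N = 9,771: n = n₀ / (1 + (n₀−1)/N) = 2661 / (1 + 2660/9771) = 2661 / 1.2722 ≈ 2091.60.
Rounding up, n = 2092.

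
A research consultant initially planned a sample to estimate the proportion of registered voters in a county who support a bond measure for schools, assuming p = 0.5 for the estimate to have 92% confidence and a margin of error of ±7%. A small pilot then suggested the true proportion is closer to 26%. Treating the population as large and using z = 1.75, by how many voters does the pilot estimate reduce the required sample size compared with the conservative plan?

36

Conservative (p = 0.5): n = 1.75² × 0.25 / 0.070² ≈ 156.25 → 157.
Using p = 0.26: p(1−p) = 0.1924, so n = 1.75² × 0.1924 / 0.070² ≈ 120.25 → 121.
Reduction: 157 − 121 = 36.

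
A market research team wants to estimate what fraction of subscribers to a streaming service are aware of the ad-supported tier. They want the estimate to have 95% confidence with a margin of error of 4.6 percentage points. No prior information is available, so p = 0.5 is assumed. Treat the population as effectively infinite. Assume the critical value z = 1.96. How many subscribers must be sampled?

454

With p = 0.5, p(1−p) = 0.25.
n = z²·p(1−p)/E² = 1.96² × 0.2500 / 0.046² = 3.8416 × 0.2500 / 0.002116 ≈ 453.88.
Rounding up gives n = 454.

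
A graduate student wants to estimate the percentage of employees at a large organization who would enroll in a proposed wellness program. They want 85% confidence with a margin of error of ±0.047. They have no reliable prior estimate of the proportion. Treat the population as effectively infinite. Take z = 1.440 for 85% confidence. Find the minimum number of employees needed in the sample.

235

With no prior estimate, use p = 0.5, giving p(1−p) = 0.25.
n = z²·p(1−p)/E² = 1.440² × 0.2500 / 0.047² = 2.0736 × 0.2500 / 0.002209 ≈ 234.68.
Rounding up gives n = 235.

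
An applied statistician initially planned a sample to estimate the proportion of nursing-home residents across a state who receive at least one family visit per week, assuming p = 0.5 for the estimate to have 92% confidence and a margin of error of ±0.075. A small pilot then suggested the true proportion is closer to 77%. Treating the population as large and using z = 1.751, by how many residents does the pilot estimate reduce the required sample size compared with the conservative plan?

40

Conservative (p = 0.5): n = 1.751² × 0.25 / 0.075² ≈ 136.27 → 137.
Using p = 0.77: p(1−p) = 0.1771, so n = 1.751² × 0.1771 / 0.075² ≈ 96.53 → 97.
Reduction: 137 − 97 = 40.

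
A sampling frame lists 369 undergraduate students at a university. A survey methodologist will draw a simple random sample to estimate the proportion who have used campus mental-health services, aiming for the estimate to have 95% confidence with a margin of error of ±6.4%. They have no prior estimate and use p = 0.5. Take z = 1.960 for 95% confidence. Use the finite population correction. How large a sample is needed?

144

Unadjusted: n₀ = 1.960² × 0.50 × 0.50 / 0.064² ≈ 234.47, so n₀ = 235.
Finite population correction with N = 369: n = n₀ / (1 + (n₀−1)/N) = 235 / (1 + 234/369) = 235 / 1.6341 ≈ 143.81.
Rounding up, n = 144.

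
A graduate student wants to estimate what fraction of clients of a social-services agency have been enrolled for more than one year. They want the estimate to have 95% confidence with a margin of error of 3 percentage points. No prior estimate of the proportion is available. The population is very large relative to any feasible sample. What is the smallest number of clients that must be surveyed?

For 95% confidence, z = 1.960.
With no prior estimate, use p = 0.5, giving p(1−p) = 0.25.
n = z²·p(1−p)/E² = 1.960² × 0.2500 / 0.030² = 3.8416 × 0.2500 / 0.000900 ≈ 1067.11.
Rounding up gives n = 1068.

1068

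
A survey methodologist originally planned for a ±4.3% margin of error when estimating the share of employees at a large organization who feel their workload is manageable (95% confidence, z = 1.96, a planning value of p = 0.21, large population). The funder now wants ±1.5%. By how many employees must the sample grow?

2488

At ±4.3%: n = 1.96² × 0.1659 / 0.043² ≈ 344.68 → 345.
At ±1.5%: n = 1.96² × 0.1659 / 0.015² ≈ 2832.54 → 2833.
Additional respondents: 2833 − 345 = 2488.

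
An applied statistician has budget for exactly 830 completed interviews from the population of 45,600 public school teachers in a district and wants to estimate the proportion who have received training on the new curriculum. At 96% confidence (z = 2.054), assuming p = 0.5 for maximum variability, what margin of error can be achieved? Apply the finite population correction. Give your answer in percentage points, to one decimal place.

3.5

Finite-population factor: (N−n)/(N−1) = (45600−830)/(45600−1) = 0.9818.
SE(p̂) = √[p(1−p)/n · (N−n)/(N−1)] = √[0.2500/830 × 0.9818] = 0.01720.
E = z × SE = 2.054 × 0.01720 = 0.03532 ≈ 3.5 percentage points.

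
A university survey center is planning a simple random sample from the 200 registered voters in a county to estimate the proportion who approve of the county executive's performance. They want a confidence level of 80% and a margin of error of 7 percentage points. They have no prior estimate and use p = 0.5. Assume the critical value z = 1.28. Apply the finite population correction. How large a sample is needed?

Unadjusted: n₀ = 1.28² × 0.50 × 0.50 / 0.070² ≈ 83.59, so n₀ = 84.
Finite population correction with N = 200: n = n₀ / (1 + (n₀−1)/N) = 84 / (1 + 83/200) = 84 / 1.4150 ≈ 59.36.
Rounding up, n = 60.

60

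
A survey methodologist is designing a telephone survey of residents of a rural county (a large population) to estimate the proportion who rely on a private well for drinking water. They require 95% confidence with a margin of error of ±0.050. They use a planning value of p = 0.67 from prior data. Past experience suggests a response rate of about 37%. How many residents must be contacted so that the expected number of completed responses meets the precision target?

For 95% confidence, z = 1.960.
Completed interviews needed: n₀ = 1.960² × 0.2211 / 0.050² ≈ 339.75 → 340.
At a 37% response rate, contacts needed = 340 / 0.37 ≈ 918.92 → 919.

919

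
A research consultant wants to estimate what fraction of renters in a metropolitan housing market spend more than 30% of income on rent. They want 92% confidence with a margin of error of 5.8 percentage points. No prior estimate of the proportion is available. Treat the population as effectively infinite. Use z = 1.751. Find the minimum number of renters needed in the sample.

228

With no prior estimate, use p = 0.5, giving p(1−p) = 0.25.
n = z²·p(1−p)/E² = 1.751² × 0.2500 / 0.058² = 3.0660 × 0.2500 / 0.003364 ≈ 227.85.
Rounding up gives n = 228.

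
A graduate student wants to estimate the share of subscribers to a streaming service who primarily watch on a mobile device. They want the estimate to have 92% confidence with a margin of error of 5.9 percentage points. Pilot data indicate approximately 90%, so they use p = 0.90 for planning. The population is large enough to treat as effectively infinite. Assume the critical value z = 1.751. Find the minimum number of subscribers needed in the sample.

With p = 0.90, p(1−p) = 0.0900.
n = z²·p(1−p)/E² = 1.751² × 0.0900 / 0.059² = 3.0660 × 0.0900 / 0.003481 ≈ 79.27.
Rounding up gives n = 80.

80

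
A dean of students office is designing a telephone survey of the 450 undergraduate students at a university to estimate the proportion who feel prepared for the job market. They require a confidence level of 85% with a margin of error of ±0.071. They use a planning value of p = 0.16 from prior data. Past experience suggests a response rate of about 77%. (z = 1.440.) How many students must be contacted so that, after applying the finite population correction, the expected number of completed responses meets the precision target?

65

Completed interviews needed (unadjusted): n₀ = 1.440² × 0.1344 / 0.071² ≈ 55.29 → 56.
FPC for N = 450: n = 56 / (1 + 55/450) = 56 / 1.1222 ≈ 49.90 → 50.
At a 77% response rate, contacts needed = 50 / 0.77 ≈ 64.94 → 65.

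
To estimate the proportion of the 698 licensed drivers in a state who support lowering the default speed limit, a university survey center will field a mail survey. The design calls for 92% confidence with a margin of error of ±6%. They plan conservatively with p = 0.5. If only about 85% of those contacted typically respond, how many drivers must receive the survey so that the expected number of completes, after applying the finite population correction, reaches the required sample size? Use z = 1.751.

193

Completed interviews needed (unadjusted): n₀ = 1.751² × 0.2500 / 0.060² ≈ 212.92 → 213.
FPC for N = 698: n = 213 / (1 + 212/698) = 213 / 1.3037 ≈ 163.38 → 164.
At an 85% response rate, contacts needed = 164 / 0.85 ≈ 192.94 → 193.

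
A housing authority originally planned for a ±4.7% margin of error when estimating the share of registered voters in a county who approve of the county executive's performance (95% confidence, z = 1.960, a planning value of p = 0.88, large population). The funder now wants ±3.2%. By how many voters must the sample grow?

213

At ±4.7%: n = 1.960² × 0.1056 / 0.047² ≈ 183.65 → 184.
At ±3.2%: n = 1.960² × 0.1056 / 0.032² ≈ 396.16 → 397.
Additional respondents: 397 − 184 = 213.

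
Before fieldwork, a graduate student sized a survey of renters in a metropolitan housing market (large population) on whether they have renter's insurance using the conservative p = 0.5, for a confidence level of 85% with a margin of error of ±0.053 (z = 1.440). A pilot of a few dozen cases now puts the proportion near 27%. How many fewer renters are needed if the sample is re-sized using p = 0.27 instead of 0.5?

Conservative (p = 0.5): n = 1.440² × 0.25 / 0.053² ≈ 184.55 → 185.
Using p = 0.27: p(1−p) = 0.1971, so n = 1.440² × 0.1971 / 0.053² ≈ 145.50 → 146.
Reduction: 185 − 146 = 39.

39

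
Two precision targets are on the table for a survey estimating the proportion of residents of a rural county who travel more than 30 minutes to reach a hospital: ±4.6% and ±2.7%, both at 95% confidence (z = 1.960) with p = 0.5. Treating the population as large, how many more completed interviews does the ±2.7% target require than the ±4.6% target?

864

At ±4.6%: n = 1.960² × 0.2500 / 0.046² ≈ 453.88 → 454.
At ±2.7%: n = 1.960² × 0.2500 / 0.027² ≈ 1317.42 → 1318.
Additional respondents: 1318 − 454 = 864.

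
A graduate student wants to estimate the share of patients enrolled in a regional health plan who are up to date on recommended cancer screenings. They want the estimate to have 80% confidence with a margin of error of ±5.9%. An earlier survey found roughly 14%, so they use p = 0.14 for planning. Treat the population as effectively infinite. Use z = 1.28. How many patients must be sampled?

With p = 0.14, p(1−p) = 0.1204.
n = z²·p(1−p)/E² = 1.28² × 0.1204 / 0.059² = 1.6384 × 0.1204 / 0.003481 ≈ 56.67.
Rounding up gives n = 57.

57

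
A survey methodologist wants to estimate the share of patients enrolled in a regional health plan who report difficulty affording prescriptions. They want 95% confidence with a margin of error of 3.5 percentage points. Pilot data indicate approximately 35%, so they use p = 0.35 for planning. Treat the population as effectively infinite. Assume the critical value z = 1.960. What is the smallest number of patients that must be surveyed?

With p = 0.35, p(1−p) = 0.2275.
n = z²·p(1−p)/E² = 1.960² × 0.2275 / 0.035² = 3.8416 × 0.2275 / 0.001225 ≈ 713.44.
Rounding up gives n = 714.

714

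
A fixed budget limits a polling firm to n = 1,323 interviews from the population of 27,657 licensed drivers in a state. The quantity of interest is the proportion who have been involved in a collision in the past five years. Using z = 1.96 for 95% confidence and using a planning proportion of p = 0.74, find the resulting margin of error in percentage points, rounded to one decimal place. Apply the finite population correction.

2.3

Finite-population factor: (N−n)/(N−1) = (27657−1323)/(27657−1) = 0.9522.
SE(p̂) = √[p(1−p)/n · (N−n)/(N−1)] = √[0.1924/1323 × 0.9522] = 0.01177.
E = z × SE = 1.96 × 0.01177 = 0.02306 ≈ 2.3 percentage points.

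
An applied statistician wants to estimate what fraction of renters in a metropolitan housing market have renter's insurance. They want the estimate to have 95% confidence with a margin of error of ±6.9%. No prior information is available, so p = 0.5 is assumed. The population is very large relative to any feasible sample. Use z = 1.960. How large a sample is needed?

With p = 0.5, p(1−p) = 0.25.
n = z²·p(1−p)/E² = 1.960² × 0.2500 / 0.069² = 3.8416 × 0.2500 / 0.004761 ≈ 201.72.
Rounding up gives n = 202.

202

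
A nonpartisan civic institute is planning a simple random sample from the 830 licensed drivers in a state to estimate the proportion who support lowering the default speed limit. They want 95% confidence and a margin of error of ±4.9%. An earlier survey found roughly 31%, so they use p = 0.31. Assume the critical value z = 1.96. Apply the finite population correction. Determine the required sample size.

243

Unadjusted: n₀ = 1.96² × 0.31 × 0.69 / 0.049² ≈ 342.24, so n₀ = 343.
Finite population correction with N = 830: n = n₀ / (1 + (n₀−1)/N) = 343 / (1 + 342/830) = 343 / 1.4120 ≈ 242.91.
Rounding up, n = 243.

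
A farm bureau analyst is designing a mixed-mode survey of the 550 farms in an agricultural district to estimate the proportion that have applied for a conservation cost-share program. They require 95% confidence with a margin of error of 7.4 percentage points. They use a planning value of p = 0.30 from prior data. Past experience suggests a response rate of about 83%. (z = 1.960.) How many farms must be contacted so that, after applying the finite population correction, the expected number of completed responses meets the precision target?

Completed interviews needed (unadjusted): n₀ = 1.960² × 0.2100 / 0.074² ≈ 147.32 → 148.
FPC for N = 550: n = 148 / (1 + 147/550) = 148 / 1.2673 ≈ 116.79 → 117.
At an 83% response rate, contacts needed = 117 / 0.83 ≈ 140.96 → 141.

141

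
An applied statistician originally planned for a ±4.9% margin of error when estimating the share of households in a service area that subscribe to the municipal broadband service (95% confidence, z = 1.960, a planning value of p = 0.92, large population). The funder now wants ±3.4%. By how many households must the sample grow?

127

At ±4.9%: n = 1.960² × 0.0736 / 0.049² ≈ 117.76 → 118.
At ±3.4%: n = 1.960² × 0.0736 / 0.034² ≈ 244.59 → 245.
Additional respondents: 245 − 118 = 127.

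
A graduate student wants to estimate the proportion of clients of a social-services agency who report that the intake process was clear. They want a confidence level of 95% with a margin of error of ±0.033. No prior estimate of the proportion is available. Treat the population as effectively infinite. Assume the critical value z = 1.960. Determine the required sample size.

With no prior estimate, use p = 0.5, giving p(1−p) = 0.25.
n = z²·p(1−p)/E² = 1.960² × 0.2500 / 0.033² = 3.8416 × 0.2500 / 0.001089 ≈ 881.91.
Rounding up gives n = 882.

882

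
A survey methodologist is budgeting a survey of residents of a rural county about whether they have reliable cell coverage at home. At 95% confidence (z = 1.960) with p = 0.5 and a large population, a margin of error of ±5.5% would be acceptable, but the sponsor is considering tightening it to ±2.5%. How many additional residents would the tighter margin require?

1219

At ±5.5%: n = 1.960² × 0.2500 / 0.055² ≈ 317.49 → 318.
At ±2.5%: n = 1.960² × 0.2500 / 0.025² ≈ 1536.64 → 1537.
Additional respondents: 1537 − 318 = 1219.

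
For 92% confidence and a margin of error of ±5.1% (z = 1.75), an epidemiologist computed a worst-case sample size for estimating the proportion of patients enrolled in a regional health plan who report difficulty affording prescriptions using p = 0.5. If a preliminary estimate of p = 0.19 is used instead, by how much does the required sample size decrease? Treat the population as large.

Conservative (p = 0.5): n = 1.75² × 0.25 / 0.051² ≈ 294.36 → 295.
Using p = 0.19: p(1−p) = 0.1539, so n = 1.75² × 0.1539 / 0.051² ≈ 181.21 → 182.
Reduction: 295 − 182 = 113.

113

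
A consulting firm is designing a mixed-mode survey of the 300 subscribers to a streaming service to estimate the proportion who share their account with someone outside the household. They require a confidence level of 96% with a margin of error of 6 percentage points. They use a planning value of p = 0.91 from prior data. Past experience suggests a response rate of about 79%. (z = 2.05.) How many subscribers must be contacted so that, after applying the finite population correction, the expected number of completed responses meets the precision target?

Completed interviews needed (unadjusted): n₀ = 2.05² × 0.0819 / 0.060² ≈ 95.61 → 96.
FPC for N = 300: n = 96 / (1 + 95/300) = 96 / 1.3167 ≈ 72.91 → 73.
At a 79% response rate, contacts needed = 73 / 0.79 ≈ 92.41 → 93.

93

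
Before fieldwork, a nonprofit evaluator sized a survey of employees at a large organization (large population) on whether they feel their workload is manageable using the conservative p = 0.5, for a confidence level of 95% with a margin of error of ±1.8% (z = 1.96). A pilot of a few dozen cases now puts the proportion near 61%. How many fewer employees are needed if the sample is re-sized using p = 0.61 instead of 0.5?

144

Conservative (p = 0.5): n = 1.96² × 0.25 / 0.018² ≈ 2964.20 → 2965.
Using p = 0.61: p(1−p) = 0.2379, so n = 1.96² × 0.2379 / 0.018² ≈ 2820.73 → 2821.
Reduction: 2965 − 2821 = 144.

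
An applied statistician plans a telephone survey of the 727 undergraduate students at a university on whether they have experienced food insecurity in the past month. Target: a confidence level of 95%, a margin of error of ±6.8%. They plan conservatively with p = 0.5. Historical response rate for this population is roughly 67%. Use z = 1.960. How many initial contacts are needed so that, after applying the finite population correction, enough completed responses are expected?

242

Completed interviews needed (unadjusted): n₀ = 1.960² × 0.2500 / 0.068² ≈ 207.70 → 208.
FPC for N = 727: n = 208 / (1 + 207/727) = 208 / 1.2847 ≈ 161.90 → 162.
At a 67% response rate, contacts needed = 162 / 0.67 ≈ 241.79 → 242.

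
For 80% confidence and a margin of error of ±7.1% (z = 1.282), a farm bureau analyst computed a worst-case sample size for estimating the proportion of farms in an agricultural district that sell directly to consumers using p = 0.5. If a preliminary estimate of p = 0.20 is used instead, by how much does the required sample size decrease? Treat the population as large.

29

Conservative (p = 0.5): n = 1.282² × 0.25 / 0.071² ≈ 81.51 → 82.
Using p = 0.20: p(1−p) = 0.1600, so n = 1.282² × 0.1600 / 0.071² ≈ 52.17 → 53.
Reduction: 82 − 53 = 29.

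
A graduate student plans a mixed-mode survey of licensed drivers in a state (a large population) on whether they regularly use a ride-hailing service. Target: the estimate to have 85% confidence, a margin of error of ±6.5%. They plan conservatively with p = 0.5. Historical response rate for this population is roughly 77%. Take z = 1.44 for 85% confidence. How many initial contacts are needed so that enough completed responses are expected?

160

Completed interviews needed: n₀ = 1.44² × 0.2500 / 0.065² ≈ 122.70 → 123.
At a 77% response rate, contacts needed = 123 / 0.77 ≈ 159.74 → 160.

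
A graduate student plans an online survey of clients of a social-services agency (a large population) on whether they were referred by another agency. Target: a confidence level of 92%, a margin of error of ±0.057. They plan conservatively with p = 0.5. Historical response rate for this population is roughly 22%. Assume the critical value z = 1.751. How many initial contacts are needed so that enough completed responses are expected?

Completed interviews needed: n₀ = 1.751² × 0.2500 / 0.057² ≈ 235.92 → 236.
At a 22% response rate, contacts needed = 236 / 0.22 ≈ 1072.73 → 1073.

1073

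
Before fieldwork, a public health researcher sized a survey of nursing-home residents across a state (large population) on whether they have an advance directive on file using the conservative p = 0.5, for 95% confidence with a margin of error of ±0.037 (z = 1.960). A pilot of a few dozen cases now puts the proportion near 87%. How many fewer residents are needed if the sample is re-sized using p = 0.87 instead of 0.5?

384

Conservative (p = 0.5): n = 1.960² × 0.25 / 0.037² ≈ 701.53 → 702.
Using p = 0.87: p(1−p) = 0.1131, so n = 1.960² × 0.1131 / 0.037² ≈ 317.37 → 318.
Reduction: 702 − 318 = 384.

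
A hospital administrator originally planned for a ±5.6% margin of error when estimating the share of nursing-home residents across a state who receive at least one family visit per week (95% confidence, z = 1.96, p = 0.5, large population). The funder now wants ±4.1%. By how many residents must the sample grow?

265

At ±5.6%: n = 1.96² × 0.2500 / 0.056² ≈ 306.25 → 307.
At ±4.1%: n = 1.96² × 0.2500 / 0.041² ≈ 571.33 → 572.
Additional respondents: 572 − 307 = 265.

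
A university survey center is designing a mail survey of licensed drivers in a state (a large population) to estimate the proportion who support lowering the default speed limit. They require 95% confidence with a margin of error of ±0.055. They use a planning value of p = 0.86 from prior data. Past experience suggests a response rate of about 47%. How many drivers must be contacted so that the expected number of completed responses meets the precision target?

326

For 95% confidence, z = 1.96.
Completed interviews needed: n₀ = 1.96² × 0.1204 / 0.055² ≈ 152.90 → 153.
At a 47% response rate, contacts needed = 153 / 0.47 ≈ 325.53 → 326.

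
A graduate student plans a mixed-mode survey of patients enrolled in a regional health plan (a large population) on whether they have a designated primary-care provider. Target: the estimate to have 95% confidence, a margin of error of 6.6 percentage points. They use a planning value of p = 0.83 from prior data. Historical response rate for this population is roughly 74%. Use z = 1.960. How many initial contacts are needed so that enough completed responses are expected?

169

Completed interviews needed: n₀ = 1.960² × 0.1411 / 0.066² ≈ 124.44 → 125.
At a 74% response rate, contacts needed = 125 / 0.74 ≈ 168.92 → 169.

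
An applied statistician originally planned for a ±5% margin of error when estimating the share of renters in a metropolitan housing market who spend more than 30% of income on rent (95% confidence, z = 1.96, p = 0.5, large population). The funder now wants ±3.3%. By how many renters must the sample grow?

At ±5%: n = 1.96² × 0.2500 / 0.050² ≈ 384.16 → 385.
At ±3.3%: n = 1.96² × 0.2500 / 0.033² ≈ 881.91 → 882.
Additional respondents: 882 − 385 = 497.

497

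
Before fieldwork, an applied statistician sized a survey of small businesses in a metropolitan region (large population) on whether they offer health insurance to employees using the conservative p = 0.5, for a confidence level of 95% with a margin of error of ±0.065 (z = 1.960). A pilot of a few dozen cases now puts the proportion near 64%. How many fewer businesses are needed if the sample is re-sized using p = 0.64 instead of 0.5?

Conservative (p = 0.5): n = 1.960² × 0.25 / 0.065² ≈ 227.31 → 228.
Using p = 0.64: p(1−p) = 0.2304, so n = 1.960² × 0.2304 / 0.065² ≈ 209.49 → 210.
Reduction: 228 − 210 = 18.

18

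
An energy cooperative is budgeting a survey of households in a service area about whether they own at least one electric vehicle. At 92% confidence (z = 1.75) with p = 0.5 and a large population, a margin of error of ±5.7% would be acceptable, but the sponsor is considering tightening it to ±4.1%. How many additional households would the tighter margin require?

220

At ±5.7%: n = 1.75² × 0.2500 / 0.057² ≈ 235.65 → 236.
At ±4.1%: n = 1.75² × 0.2500 / 0.041² ≈ 455.46 → 456.
Additional respondents: 456 − 236 = 220.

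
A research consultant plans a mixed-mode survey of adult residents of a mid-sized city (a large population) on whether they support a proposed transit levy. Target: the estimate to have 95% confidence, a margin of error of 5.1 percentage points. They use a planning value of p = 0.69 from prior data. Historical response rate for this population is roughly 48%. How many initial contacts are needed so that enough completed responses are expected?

For 95% confidence, z = 1.960.
Completed interviews needed: n₀ = 1.960² × 0.2139 / 0.051² ≈ 315.92 → 316.
At a 48% response rate, contacts needed = 316 / 0.48 ≈ 658.33 → 659.

659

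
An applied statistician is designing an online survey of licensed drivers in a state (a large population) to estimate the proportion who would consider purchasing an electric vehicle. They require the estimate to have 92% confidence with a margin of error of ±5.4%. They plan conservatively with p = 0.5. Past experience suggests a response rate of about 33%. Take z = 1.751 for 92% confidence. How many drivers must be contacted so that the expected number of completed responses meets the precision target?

797

Completed interviews needed: n₀ = 1.751² × 0.2500 / 0.054² ≈ 262.86 → 263.
At a 33% response rate, contacts needed = 263 / 0.33 ≈ 796.97 → 797.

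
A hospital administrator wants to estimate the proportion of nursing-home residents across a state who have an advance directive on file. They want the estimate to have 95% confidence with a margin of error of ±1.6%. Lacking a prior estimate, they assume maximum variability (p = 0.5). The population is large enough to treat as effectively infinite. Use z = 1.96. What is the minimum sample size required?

3752

With p = 0.5, p(1−p) = 0.25.
n = z²·p(1−p)/E² = 1.96² × 0.2500 / 0.016² = 3.8416 × 0.2500 / 0.000256 ≈ 3751.56.
Rounding up gives n = 3752.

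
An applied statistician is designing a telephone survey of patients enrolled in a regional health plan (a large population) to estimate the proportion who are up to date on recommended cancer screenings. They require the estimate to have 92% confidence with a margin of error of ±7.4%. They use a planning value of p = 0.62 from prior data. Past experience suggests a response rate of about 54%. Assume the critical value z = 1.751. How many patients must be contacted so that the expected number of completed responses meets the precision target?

Completed interviews needed: n₀ = 1.751² × 0.2356 / 0.074² ≈ 131.91 → 132.
At a 54% response rate, contacts needed = 132 / 0.54 ≈ 244.44 → 245.

245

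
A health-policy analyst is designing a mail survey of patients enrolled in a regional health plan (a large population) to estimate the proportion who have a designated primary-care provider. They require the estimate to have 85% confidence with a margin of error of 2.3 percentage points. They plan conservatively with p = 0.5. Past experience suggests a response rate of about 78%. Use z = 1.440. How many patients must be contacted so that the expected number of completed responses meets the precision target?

1257

Completed interviews needed: n₀ = 1.440² × 0.2500 / 0.023² ≈ 979.96 → 980.
At a 78% response rate, contacts needed = 980 / 0.78 ≈ 1256.41 → 1257.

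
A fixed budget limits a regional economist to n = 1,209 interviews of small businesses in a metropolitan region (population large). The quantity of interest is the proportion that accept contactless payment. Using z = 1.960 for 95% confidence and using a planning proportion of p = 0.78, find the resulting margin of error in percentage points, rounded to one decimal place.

2.3

SE(p̂) = √[p(1−p)/n] = √[0.1716/1209] = 0.01191.
E = z × SE = 1.960 × 0.01191 = 0.02335, or 2.3 percentage points.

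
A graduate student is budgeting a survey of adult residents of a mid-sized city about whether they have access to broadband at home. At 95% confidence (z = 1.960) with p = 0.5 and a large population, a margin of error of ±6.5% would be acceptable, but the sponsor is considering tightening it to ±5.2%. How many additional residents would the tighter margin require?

At ±6.5%: n = 1.960² × 0.2500 / 0.065² ≈ 227.31 → 228.
At ±5.2%: n = 1.960² × 0.2500 / 0.052² ≈ 355.18 → 356.
Additional respondents: 356 − 228 = 128.

128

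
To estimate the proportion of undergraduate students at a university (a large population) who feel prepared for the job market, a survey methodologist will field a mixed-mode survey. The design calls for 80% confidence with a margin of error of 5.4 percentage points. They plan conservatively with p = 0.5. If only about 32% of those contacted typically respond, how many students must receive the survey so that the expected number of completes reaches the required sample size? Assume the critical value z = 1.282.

Completed interviews needed: n₀ = 1.282² × 0.2500 / 0.054² ≈ 140.91 → 141.
At a 32% response rate, contacts needed = 141 / 0.32 ≈ 440.62 → 441.

441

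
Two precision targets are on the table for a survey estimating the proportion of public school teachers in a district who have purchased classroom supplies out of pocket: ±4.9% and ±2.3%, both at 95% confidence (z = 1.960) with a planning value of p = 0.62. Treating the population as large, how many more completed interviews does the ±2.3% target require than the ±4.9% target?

1334

At ±4.9%: n = 1.960² × 0.2356 / 0.049² ≈ 376.96 → 377.
At ±2.3%: n = 1.960² × 0.2356 / 0.023² ≈ 1710.93 → 1711.
Additional respondents: 1711 − 377 = 1334.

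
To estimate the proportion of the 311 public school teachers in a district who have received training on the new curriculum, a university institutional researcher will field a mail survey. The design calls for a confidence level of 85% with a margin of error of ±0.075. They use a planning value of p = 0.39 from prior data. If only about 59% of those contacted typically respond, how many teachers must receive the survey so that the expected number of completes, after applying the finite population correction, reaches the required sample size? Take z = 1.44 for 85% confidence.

Completed interviews needed (unadjusted): n₀ = 1.44² × 0.2379 / 0.075² ≈ 87.70 → 88.
FPC for N = 311: n = 88 / (1 + 87/311) = 88 / 1.2797 ≈ 68.76 → 69.
At a 59% response rate, contacts needed = 69 / 0.59 ≈ 116.95 → 117.

117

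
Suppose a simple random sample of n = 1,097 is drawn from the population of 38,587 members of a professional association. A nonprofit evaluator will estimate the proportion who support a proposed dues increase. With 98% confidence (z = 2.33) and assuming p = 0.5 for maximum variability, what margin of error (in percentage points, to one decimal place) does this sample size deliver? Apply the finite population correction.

Finite-population factor: (N−n)/(N−1) = (38587−1097)/(38587−1) = 0.9716.
SE(p̂) = √[p(1−p)/n · (N−n)/(N−1)] = √[0.2500/1097 × 0.9716] = 0.01488.
E = z × SE = 2.33 × 0.01488 = 0.03467 ≈ 3.5 percentage points.

3.5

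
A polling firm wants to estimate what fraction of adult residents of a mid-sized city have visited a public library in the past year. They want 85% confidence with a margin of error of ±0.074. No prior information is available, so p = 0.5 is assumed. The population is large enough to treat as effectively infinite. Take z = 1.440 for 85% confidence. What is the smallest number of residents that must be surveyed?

With p = 0.5, p(1−p) = 0.25.
n = z²·p(1−p)/E² = 1.440² × 0.2500 / 0.074² = 2.0736 × 0.2500 / 0.005476 ≈ 94.67.
Rounding up gives n = 95.

95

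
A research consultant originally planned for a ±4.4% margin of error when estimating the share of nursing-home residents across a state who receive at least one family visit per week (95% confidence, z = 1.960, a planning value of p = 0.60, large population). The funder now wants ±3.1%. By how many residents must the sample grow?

At ±4.4%: n = 1.960² × 0.2400 / 0.044² ≈ 476.23 → 477.
At ±3.1%: n = 1.960² × 0.2400 / 0.031² ≈ 959.40 → 960.
Additional respondents: 960 − 477 = 483.

483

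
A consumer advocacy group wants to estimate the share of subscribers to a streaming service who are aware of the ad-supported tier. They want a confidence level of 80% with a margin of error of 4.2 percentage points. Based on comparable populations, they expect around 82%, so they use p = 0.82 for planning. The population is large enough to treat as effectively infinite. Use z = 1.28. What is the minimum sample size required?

With p = 0.82, p(1−p) = 0.1476.
n = z²·p(1−p)/E² = 1.28² × 0.1476 / 0.042² = 1.6384 × 0.1476 / 0.001764 ≈ 137.09.
Rounding up gives n = 138.

138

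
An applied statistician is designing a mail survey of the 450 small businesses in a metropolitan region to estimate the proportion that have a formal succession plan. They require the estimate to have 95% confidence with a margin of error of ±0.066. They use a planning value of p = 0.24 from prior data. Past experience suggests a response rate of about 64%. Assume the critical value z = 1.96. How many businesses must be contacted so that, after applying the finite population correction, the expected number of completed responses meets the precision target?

Completed interviews needed (unadjusted): n₀ = 1.96² × 0.1824 / 0.066² ≈ 160.86 → 161.
FPC for N = 450: n = 161 / (1 + 160/450) = 161 / 1.3556 ≈ 118.77 → 119.
At a 64% response rate, contacts needed = 119 / 0.64 ≈ 185.94 → 186.

186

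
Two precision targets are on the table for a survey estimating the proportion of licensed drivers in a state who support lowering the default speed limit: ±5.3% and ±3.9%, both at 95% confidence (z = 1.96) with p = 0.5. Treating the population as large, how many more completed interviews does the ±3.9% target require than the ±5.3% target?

At ±5.3%: n = 1.96² × 0.2500 / 0.053² ≈ 341.90 → 342.
At ±3.9%: n = 1.96² × 0.2500 / 0.039² ≈ 631.43 → 632.
Additional respondents: 632 − 342 = 290.

290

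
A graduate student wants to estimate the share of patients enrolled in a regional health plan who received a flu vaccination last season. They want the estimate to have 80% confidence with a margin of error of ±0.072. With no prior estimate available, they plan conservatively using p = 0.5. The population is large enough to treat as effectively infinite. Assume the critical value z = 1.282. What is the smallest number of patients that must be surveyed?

With p = 0.5, p(1−p) = 0.25.
n = z²·p(1−p)/E² = 1.282² × 0.2500 / 0.072² = 1.6435 × 0.2500 / 0.005184 ≈ 79.26.
Rounding up gives n = 80.

80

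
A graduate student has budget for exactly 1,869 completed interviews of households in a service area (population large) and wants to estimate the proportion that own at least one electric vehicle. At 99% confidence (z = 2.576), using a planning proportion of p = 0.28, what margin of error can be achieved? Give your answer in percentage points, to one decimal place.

SE(p̂) = √[p(1−p)/n] = √[0.2016/1869] = 0.01039.
E = z × SE = 2.576 × 0.01039 = 0.02675, or 2.7 percentage points.

2.7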